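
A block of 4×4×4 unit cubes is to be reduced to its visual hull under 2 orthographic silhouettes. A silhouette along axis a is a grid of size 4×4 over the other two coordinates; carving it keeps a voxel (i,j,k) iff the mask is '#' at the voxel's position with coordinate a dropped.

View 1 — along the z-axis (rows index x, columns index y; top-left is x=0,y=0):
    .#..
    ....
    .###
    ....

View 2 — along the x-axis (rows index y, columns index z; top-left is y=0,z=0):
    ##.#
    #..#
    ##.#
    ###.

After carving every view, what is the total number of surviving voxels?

before carving: 64 voxels (4×4×4)
  1. axis=2 (XY plane), |mask|=4  ⇒  voxels=16
  2. axis=0 (YZ plane), |mask|=11  ⇒  voxels=10

|visual hull| = 10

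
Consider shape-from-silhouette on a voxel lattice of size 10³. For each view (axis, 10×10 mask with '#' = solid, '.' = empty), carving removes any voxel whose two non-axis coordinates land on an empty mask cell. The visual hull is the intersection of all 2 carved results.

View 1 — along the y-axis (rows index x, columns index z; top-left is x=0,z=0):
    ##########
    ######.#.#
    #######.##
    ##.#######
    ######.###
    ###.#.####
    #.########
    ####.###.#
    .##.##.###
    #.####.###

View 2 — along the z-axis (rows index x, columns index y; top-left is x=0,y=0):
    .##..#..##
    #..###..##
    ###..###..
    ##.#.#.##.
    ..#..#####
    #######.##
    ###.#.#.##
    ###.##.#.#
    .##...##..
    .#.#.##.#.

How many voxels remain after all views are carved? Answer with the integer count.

full grid |V| = 1000
[1] y-view keeps 85 columns → grid now 850
[2] z-view keeps 61 columns → grid now 519

|visual hull| = 519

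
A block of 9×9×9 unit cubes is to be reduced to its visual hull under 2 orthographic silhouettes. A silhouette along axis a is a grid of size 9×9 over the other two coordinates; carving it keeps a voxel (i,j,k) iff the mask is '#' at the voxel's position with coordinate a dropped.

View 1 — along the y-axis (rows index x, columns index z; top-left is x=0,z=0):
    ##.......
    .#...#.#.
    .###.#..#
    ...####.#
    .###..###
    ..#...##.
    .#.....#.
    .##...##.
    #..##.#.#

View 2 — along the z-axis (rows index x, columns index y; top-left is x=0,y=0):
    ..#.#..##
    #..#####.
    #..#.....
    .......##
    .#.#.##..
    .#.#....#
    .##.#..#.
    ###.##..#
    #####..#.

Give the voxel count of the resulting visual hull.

|visual hull| = 141

start: 9×9×9 = 729 voxels
carve view 1 (along y, XZ-mask fill 35/81): 315 voxels remain
carve view 2 (along z, XY-mask fill 37/81): 141 voxels remain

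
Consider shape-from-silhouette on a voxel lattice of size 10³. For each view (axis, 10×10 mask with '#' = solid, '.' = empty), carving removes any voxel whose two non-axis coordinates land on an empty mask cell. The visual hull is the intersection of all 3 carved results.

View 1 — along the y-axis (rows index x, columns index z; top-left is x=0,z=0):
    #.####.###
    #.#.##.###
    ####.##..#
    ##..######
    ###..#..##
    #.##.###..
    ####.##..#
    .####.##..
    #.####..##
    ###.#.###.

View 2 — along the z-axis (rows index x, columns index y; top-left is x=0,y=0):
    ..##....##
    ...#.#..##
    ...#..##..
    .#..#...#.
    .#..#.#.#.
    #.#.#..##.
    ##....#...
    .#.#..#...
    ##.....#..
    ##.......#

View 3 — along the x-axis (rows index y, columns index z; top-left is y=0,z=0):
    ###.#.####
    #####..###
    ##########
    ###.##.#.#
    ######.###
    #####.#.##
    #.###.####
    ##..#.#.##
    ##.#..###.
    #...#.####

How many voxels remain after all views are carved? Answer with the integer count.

remaining voxels: 175

start: 10×10×10 = 1000 voxels
V1 y: intersect with XZ mask (69 set) -- 690 left
V2 z: intersect with XY mask (35 set) -- 240 left
V3 x: intersect with YZ mask (76 set) -- 175 left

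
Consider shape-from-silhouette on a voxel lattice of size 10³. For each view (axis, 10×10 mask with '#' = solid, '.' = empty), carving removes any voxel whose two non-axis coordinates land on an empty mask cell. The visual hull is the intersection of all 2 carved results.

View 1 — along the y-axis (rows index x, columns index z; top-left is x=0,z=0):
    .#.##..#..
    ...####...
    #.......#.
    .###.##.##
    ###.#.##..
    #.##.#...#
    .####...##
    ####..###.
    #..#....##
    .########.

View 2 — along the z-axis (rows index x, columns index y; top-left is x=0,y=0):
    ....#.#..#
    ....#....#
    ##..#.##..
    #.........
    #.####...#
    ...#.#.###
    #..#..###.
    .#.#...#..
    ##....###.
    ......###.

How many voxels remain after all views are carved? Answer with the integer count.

voxel count = 193

full grid |V| = 1000
[1] y-view keeps 53 columns → grid now 530
[2] z-view keeps 38 columns → grid now 193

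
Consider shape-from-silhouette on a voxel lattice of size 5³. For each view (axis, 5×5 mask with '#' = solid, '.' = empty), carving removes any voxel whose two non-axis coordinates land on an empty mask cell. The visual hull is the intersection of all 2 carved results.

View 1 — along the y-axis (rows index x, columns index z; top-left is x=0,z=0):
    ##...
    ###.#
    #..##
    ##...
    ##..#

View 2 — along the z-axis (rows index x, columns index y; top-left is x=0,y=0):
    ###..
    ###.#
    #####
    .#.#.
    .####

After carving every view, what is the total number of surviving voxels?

remaining voxels: 53

before carving: 125 voxels (5×5×5)
after view 1 [y-axis, 14 of 25 cells solid] → remaining = 70
after view 2 [z-axis, 18 of 25 cells solid] → remaining = 53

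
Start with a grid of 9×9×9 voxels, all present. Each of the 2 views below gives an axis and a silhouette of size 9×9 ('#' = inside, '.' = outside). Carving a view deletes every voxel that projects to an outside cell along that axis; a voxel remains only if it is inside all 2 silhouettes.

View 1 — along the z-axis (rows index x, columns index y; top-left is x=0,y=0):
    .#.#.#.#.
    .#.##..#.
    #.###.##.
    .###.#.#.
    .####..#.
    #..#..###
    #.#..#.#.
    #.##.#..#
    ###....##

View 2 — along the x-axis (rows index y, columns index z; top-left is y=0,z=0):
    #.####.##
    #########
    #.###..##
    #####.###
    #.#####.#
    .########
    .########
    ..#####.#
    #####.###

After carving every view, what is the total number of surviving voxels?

|visual hull| = 313

full grid |V| = 729
after view 1 [z-axis, 43 of 81 cells solid] → remaining = 387
after view 2 [x-axis, 67 of 81 cells solid] → remaining = 313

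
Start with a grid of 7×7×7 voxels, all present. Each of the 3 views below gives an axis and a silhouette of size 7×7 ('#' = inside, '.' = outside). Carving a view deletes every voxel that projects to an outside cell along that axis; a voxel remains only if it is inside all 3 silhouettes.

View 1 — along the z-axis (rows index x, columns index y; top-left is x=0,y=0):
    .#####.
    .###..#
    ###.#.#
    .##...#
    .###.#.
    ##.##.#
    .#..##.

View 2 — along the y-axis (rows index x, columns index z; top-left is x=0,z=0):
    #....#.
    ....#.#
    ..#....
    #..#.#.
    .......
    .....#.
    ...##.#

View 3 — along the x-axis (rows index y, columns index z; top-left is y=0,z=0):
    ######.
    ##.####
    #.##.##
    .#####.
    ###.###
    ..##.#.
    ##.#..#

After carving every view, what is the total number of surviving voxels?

voxel count = 34

start: 7×7×7 = 343 voxels
carve view 1 (along z, XY-mask fill 29/49): 203 voxels remain
carve view 2 (along y, XZ-mask fill 12/49): 46 voxels remain
carve view 3 (along x, YZ-mask fill 35/49): 34 voxels remain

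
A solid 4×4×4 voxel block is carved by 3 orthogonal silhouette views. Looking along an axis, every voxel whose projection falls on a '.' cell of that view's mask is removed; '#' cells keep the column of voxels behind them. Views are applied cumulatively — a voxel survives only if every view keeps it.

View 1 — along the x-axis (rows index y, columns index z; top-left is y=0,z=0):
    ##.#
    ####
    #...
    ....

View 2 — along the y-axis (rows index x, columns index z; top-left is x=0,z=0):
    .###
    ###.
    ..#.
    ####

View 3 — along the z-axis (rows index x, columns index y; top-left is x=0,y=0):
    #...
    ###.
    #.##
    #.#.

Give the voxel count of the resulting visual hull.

voxel count = 12

before carving: 64 voxels (4×4×4)
V1 x: intersect with YZ mask (8 set) -- 32 left
V2 y: intersect with XZ mask (11 set) -- 20 left
V3 z: intersect with XY mask (9 set) -- 12 left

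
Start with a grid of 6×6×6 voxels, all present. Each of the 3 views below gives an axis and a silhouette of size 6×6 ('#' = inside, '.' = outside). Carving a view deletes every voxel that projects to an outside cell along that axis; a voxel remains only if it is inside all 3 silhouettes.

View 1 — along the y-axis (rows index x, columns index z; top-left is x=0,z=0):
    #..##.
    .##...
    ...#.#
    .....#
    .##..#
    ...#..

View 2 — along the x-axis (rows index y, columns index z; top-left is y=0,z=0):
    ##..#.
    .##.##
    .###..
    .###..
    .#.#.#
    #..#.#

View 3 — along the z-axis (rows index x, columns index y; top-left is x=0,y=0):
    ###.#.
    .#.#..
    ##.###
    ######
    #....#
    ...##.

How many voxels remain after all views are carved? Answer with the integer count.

|visual hull| = 22

before carving: 216 voxels (6×6×6)
carve view 1 (along y, XZ-mask fill 12/36): 72 voxels remain
carve view 2 (along x, YZ-mask fill 19/36): 41 voxels remain
carve view 3 (along z, XY-mask fill 21/36): 22 voxels remain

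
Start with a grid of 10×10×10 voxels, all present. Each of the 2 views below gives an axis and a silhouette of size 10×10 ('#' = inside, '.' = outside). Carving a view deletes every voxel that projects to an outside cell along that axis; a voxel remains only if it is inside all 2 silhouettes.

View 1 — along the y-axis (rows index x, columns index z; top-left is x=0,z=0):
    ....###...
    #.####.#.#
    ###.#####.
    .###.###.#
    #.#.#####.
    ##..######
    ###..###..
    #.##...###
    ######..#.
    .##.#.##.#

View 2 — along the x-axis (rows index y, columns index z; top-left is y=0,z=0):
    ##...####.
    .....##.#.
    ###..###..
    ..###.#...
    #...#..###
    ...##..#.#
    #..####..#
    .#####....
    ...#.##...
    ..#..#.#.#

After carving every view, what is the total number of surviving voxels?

306 voxels

before carving: 1000 voxels (10×10×10)
  1. axis=1 (XZ plane), |mask|=65  ⇒  voxels=650
  2. axis=0 (YZ plane), |mask|=46  ⇒  voxels=306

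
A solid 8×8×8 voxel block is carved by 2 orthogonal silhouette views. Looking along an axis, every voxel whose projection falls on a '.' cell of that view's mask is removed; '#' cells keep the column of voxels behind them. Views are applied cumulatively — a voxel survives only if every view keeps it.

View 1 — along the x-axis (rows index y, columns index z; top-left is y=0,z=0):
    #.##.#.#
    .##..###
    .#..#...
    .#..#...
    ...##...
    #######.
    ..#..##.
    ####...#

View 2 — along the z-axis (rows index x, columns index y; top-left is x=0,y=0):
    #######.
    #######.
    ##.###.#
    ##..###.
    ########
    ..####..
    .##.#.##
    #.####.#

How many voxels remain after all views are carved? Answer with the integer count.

remaining voxels: 184

full grid |V| = 512
after view 1 [x-axis, 31 of 64 cells solid] → remaining = 248
after view 2 [z-axis, 48 of 64 cells solid] → remaining = 184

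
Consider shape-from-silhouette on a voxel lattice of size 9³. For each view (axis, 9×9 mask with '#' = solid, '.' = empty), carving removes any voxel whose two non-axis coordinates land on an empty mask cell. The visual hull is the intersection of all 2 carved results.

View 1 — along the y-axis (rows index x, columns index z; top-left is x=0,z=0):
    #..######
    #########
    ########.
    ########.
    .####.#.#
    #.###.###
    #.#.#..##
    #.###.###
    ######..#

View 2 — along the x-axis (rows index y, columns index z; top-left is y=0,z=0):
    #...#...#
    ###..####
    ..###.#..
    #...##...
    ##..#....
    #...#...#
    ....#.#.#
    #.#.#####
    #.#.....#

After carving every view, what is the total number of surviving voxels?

voxel count = 268

full grid |V| = 729
V1 y: intersect with XZ mask (64 set) -- 576 left
V2 x: intersect with YZ mask (36 set) -- 268 left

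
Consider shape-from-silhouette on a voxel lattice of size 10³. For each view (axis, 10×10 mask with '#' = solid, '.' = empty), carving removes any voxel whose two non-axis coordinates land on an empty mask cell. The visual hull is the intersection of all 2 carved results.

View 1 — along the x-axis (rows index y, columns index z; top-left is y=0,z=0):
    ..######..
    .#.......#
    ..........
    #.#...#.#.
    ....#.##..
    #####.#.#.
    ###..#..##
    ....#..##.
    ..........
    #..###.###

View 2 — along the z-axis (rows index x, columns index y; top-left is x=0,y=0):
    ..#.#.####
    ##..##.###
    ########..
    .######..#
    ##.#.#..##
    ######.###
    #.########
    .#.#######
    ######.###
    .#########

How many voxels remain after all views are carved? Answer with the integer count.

full grid |V| = 1000
carve view 1 (along x, YZ-mask fill 38/100): 380 voxels remain
carve view 2 (along z, XY-mask fill 78/100): 297 voxels remain

voxel count = 297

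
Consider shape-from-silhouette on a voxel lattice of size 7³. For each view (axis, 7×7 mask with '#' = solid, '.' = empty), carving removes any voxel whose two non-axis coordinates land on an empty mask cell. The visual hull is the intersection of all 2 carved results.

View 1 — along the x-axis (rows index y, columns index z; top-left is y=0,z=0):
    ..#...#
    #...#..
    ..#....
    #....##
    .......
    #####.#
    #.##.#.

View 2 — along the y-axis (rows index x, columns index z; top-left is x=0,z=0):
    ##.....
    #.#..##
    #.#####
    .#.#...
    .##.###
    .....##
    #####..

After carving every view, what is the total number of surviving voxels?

before carving: 343 voxels (7×7×7)
carve view 1 (along x, YZ-mask fill 18/49): 126 voxels remain
carve view 2 (along y, XZ-mask fill 26/49): 68 voxels remain

68 voxels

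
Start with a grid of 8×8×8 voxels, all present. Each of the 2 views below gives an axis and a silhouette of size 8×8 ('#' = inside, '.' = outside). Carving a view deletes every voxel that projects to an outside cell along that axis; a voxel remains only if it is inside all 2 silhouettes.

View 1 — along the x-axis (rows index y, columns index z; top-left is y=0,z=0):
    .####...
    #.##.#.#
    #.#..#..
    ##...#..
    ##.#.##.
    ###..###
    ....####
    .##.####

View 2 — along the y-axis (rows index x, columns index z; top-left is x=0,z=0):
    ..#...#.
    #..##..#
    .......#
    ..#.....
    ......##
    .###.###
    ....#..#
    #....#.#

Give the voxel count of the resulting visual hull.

remaining voxels: 92

full grid |V| = 512
  1. axis=0 (YZ plane), |mask|=36  ⇒  voxels=288
  2. axis=1 (XZ plane), |mask|=21  ⇒  voxels=92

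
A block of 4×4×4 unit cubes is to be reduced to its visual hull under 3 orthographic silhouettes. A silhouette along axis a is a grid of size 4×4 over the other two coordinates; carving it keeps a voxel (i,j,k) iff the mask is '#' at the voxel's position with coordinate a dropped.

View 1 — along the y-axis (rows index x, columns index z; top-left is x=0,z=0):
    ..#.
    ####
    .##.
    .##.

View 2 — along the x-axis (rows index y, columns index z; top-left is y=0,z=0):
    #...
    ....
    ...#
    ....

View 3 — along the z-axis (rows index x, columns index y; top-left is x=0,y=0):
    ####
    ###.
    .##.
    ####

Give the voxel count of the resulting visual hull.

before carving: 64 voxels (4×4×4)
V1 y: intersect with XZ mask (9 set) -- 36 left
V2 x: intersect with YZ mask (2 set) -- 2 left
V3 z: intersect with XY mask (13 set) -- 2 left

remaining voxels: 2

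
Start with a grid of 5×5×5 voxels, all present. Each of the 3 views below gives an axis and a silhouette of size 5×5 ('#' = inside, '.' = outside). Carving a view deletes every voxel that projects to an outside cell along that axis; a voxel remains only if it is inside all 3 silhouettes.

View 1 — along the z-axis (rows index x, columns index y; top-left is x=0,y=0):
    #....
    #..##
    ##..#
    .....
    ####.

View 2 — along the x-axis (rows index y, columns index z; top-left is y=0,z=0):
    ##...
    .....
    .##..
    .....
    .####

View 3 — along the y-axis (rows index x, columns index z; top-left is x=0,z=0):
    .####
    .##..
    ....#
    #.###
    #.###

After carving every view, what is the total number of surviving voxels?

initial block: 5^3 = 125
after view 1 [z-axis, 11 of 25 cells solid] → remaining = 55
after view 2 [x-axis, 8 of 25 cells solid] → remaining = 18
after view 3 [y-axis, 15 of 25 cells solid] → remaining = 7

|visual hull| = 7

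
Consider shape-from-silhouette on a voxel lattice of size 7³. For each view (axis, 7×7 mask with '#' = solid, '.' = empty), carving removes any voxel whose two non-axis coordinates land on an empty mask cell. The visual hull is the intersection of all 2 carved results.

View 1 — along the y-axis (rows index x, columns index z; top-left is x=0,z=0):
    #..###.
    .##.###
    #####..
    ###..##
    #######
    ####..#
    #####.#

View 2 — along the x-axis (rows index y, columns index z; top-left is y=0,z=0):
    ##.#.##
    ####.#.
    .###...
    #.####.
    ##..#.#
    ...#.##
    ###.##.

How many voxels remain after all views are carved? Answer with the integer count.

voxel count = 159

before carving: 343 voxels (7×7×7)
[1] y-view keeps 37 columns → grid now 259
[2] x-view keeps 30 columns → grid now 159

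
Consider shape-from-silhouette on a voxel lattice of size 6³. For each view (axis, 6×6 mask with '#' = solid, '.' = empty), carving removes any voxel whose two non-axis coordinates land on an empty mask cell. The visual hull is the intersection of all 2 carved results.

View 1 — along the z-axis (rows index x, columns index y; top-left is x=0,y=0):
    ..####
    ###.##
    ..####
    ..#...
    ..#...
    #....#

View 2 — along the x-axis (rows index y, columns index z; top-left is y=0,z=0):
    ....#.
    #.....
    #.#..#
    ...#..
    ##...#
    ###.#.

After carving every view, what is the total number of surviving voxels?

45 voxels

initial block: 6^3 = 216
V1 z: intersect with XY mask (17 set) -- 102 left
V2 x: intersect with YZ mask (13 set) -- 45 left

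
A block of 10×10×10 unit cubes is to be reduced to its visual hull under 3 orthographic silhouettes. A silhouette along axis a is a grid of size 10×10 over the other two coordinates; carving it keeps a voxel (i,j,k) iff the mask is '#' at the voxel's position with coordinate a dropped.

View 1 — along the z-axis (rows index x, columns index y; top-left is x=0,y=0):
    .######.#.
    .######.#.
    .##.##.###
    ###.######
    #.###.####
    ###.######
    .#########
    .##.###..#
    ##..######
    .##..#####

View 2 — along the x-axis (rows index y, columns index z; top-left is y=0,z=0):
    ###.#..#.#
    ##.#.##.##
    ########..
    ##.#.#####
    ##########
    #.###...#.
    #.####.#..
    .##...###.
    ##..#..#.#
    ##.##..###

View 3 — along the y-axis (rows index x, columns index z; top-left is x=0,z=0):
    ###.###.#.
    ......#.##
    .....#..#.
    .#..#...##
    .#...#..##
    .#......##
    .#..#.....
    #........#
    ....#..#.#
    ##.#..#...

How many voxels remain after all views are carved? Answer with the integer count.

full grid |V| = 1000
after view 1 [z-axis, 77 of 100 cells solid] → remaining = 770
after view 2 [x-axis, 67 of 100 cells solid] → remaining = 516
after view 3 [y-axis, 34 of 100 cells solid] → remaining = 173

remaining voxels: 173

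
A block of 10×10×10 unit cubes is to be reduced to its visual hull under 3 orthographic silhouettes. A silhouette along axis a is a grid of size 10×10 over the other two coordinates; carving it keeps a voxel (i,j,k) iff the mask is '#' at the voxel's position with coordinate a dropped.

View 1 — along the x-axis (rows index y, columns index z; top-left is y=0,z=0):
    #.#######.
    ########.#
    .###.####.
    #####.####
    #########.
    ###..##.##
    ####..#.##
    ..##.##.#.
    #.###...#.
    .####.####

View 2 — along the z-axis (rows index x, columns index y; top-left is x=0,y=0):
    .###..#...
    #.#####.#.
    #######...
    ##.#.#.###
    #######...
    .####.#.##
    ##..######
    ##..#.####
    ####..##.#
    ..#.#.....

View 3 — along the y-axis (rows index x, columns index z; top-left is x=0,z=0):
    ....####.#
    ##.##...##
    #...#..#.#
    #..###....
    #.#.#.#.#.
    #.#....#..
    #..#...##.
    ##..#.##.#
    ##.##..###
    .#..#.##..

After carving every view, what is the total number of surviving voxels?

|visual hull| = 224

initial block: 10^3 = 1000
step 1: project along x, AND mask (74/100) → |grid| = 740
step 2: project along z, AND mask (63/100) → |grid| = 479
step 3: project along y, AND mask (48/100) → |grid| = 224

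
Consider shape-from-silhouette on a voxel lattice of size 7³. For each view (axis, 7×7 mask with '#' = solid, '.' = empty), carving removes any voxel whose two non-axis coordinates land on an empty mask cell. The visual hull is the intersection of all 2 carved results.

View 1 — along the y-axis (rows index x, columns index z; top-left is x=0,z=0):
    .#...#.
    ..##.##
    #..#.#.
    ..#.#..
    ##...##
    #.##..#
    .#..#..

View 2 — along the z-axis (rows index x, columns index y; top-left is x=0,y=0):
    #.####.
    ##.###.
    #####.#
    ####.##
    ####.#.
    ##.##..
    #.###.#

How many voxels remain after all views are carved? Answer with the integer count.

remaining voxels: 106

initial block: 7^3 = 343
carve view 1 (along y, XZ-mask fill 21/49): 147 voxels remain
carve view 2 (along z, XY-mask fill 36/49): 106 voxels remain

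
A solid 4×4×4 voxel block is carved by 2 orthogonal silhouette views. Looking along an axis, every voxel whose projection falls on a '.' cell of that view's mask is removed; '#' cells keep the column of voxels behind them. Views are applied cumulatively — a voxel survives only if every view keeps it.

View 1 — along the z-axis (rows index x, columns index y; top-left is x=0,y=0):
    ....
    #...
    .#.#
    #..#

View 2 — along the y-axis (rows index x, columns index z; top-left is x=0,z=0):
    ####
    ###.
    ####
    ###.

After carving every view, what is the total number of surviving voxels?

17 voxels

before carving: 64 voxels (4×4×4)
  1. axis=2 (XY plane), |mask|=5  ⇒  voxels=20
  2. axis=1 (XZ plane), |mask|=14  ⇒  voxels=17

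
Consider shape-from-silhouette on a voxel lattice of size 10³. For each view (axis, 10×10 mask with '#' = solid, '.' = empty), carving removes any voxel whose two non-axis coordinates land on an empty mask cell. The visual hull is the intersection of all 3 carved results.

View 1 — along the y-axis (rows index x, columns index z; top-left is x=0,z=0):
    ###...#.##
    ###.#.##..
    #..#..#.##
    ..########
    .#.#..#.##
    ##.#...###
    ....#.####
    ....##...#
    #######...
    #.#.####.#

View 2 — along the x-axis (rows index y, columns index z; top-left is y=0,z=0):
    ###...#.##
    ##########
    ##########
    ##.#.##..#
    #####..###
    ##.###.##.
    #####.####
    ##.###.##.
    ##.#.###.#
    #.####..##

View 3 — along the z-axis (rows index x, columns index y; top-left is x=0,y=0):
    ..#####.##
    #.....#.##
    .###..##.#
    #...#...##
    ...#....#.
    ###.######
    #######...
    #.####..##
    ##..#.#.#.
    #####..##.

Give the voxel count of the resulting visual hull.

start: 10×10×10 = 1000 voxels
[1] y-view keeps 58 columns → grid now 580
[2] x-view keeps 77 columns → grid now 445
[3] z-view keeps 58 columns → grid now 256

voxel count = 256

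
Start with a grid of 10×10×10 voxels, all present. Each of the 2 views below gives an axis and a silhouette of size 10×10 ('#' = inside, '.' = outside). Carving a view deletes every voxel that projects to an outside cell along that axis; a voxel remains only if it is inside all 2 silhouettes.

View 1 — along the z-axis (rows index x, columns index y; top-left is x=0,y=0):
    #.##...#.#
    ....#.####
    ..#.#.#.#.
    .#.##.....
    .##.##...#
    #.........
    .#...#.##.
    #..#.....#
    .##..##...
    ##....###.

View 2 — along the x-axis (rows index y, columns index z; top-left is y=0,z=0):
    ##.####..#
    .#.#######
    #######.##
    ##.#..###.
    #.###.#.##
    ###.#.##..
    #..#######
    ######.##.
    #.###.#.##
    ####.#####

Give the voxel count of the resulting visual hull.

296 voxels

start: 10×10×10 = 1000 voxels
step 1: project along z, AND mask (39/100) → |grid| = 390
step 2: project along x, AND mask (75/100) → |grid| = 296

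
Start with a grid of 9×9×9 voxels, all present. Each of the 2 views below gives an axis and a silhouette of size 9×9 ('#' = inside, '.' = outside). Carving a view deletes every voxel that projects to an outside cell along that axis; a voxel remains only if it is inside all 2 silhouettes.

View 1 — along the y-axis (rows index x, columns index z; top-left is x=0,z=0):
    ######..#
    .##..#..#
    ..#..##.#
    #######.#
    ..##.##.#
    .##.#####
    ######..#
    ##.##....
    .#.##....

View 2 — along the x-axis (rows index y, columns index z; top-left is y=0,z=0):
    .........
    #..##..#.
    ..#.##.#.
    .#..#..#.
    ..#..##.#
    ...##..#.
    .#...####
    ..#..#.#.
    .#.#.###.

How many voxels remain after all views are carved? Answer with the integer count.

before carving: 729 voxels (9×9×9)
[1] y-view keeps 49 columns → grid now 441
[2] x-view keeps 31 columns → grid now 156

voxel count = 156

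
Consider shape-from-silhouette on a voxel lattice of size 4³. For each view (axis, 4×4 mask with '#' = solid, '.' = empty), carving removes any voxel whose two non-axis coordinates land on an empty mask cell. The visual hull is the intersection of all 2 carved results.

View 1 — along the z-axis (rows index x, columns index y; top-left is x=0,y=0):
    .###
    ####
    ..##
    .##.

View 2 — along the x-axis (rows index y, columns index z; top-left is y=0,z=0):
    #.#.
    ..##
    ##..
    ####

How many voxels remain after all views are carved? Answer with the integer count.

before carving: 64 voxels (4×4×4)
carve view 1 (along z, XY-mask fill 11/16): 44 voxels remain
carve view 2 (along x, YZ-mask fill 10/16): 28 voxels remain

|visual hull| = 28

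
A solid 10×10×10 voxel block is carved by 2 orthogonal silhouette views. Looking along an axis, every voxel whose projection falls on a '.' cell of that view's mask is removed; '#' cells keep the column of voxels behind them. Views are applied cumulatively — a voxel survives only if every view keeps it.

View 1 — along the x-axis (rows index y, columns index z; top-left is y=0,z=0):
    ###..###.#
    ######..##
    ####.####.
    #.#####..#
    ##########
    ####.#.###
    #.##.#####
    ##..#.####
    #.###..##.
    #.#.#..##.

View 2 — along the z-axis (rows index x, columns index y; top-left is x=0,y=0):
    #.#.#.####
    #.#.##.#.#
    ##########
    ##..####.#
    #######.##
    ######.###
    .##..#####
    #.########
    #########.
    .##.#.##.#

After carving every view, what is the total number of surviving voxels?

voxel count = 587

full grid |V| = 1000
step 1: project along x, AND mask (74/100) → |grid| = 740
step 2: project along z, AND mask (79/100) → |grid| = 587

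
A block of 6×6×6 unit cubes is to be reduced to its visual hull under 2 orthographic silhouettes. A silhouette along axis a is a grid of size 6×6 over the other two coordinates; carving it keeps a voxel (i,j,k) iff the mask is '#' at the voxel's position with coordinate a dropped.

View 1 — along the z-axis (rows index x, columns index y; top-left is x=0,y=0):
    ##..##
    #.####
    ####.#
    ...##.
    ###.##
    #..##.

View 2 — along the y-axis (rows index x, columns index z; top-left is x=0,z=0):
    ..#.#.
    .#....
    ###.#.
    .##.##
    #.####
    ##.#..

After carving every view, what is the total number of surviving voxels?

|visual hull| = 75

before carving: 216 voxels (6×6×6)
[1] z-view keeps 24 columns → grid now 144
[2] y-view keeps 19 columns → grid now 75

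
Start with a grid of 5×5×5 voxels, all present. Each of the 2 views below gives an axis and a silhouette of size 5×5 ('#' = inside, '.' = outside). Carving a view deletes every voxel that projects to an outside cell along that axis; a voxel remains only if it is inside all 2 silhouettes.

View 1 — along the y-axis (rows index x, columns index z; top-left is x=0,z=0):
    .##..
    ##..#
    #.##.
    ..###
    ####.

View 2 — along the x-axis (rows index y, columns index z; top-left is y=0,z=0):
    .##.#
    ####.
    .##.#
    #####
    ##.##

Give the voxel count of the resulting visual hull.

before carving: 125 voxels (5×5×5)
V1 y: intersect with XZ mask (15 set) -- 75 left
V2 x: intersect with YZ mask (19 set) -- 57 left

voxel count = 57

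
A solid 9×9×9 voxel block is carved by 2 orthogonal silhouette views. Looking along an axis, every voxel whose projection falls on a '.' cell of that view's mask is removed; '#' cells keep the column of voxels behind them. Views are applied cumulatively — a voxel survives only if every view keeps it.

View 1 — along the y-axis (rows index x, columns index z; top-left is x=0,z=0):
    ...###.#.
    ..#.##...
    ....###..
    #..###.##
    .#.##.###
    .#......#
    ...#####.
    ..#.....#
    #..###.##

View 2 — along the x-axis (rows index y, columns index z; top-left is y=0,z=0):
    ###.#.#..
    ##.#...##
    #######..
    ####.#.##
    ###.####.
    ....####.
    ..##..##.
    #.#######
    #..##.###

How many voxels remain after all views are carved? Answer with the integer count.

initial block: 9^3 = 729
step 1: project along y, AND mask (37/81) → |grid| = 333
step 2: project along x, AND mask (53/81) → |grid| = 214

|visual hull| = 214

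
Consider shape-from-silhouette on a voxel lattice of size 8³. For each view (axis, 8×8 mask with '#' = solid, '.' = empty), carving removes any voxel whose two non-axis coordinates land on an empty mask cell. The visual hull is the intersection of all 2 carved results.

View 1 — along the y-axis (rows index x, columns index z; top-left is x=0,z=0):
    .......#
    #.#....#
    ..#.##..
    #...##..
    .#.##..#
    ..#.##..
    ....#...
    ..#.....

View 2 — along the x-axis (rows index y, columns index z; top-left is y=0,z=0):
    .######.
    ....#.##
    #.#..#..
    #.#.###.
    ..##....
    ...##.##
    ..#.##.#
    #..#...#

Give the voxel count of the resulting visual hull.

start: 8×8×8 = 512 voxels
V1 y: intersect with XZ mask (19 set) -- 152 left
V2 x: intersect with YZ mask (30 set) -- 80 left

|visual hull| = 80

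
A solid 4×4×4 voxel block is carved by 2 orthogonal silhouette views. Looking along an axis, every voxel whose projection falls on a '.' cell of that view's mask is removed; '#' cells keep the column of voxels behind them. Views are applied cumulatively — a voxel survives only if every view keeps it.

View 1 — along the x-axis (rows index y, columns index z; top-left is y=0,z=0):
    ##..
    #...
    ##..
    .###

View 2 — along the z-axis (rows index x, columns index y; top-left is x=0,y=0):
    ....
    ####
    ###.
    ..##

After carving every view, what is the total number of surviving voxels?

|visual hull| = 18

initial block: 4^3 = 64
step 1: project along x, AND mask (8/16) → |grid| = 32
step 2: project along z, AND mask (9/16) → |grid| = 18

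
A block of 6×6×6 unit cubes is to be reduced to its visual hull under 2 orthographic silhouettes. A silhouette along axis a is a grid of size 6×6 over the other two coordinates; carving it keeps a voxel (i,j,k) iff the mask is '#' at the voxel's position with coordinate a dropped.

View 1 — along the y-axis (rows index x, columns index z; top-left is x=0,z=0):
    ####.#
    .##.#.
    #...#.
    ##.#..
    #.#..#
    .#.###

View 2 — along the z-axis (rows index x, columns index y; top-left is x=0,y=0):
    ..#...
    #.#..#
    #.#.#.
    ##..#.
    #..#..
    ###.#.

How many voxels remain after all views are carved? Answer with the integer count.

start: 6×6×6 = 216 voxels
step 1: project along y, AND mask (20/36) → |grid| = 120
step 2: project along z, AND mask (16/36) → |grid| = 51

remaining voxels: 51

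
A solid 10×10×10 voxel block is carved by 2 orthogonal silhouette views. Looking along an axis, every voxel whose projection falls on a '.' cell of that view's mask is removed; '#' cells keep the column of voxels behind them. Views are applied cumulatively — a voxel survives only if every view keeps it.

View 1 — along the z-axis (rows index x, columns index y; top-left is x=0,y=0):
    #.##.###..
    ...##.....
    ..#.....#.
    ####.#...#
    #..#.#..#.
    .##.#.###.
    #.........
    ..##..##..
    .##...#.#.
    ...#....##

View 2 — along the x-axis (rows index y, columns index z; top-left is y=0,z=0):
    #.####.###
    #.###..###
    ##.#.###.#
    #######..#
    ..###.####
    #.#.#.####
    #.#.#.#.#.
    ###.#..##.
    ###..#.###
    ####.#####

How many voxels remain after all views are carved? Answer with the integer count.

|visual hull| = 269

before carving: 1000 voxels (10×10×10)
V1 z: intersect with XY mask (38 set) -- 380 left
V2 x: intersect with YZ mask (71 set) -- 269 left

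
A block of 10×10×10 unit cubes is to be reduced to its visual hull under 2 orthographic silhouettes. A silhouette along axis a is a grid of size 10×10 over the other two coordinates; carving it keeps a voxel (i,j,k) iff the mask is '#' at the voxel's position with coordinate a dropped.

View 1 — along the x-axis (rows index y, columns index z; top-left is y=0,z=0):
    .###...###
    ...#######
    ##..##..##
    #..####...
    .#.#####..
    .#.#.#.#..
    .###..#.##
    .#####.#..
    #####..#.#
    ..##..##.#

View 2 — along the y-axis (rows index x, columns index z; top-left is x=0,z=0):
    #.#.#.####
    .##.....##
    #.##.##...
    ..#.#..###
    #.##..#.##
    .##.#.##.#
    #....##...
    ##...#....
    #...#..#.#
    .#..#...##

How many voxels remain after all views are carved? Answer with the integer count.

before carving: 1000 voxels (10×10×10)
step 1: project along x, AND mask (58/100) → |grid| = 580
step 2: project along y, AND mask (47/100) → |grid| = 257

|visual hull| = 257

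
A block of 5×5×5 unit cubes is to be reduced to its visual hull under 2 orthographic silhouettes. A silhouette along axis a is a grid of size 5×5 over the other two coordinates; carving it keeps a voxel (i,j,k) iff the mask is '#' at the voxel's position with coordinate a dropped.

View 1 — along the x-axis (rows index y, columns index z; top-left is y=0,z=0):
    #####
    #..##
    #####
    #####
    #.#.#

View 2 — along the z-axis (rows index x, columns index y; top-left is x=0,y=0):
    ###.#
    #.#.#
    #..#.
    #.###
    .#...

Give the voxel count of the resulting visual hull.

60 voxels

initial block: 5^3 = 125
V1 x: intersect with YZ mask (21 set) -- 105 left
V2 z: intersect with XY mask (14 set) -- 60 left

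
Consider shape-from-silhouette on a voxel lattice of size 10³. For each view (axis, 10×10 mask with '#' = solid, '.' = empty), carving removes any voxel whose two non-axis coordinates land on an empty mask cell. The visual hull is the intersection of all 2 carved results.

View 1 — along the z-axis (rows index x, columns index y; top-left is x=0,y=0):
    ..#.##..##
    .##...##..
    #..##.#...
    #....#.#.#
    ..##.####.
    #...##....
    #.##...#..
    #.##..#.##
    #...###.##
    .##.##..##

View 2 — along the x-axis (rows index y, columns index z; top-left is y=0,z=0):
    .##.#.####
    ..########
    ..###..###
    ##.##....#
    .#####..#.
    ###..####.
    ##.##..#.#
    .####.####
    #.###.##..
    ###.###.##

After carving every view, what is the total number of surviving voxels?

before carving: 1000 voxels (10×10×10)
carve view 1 (along z, XY-mask fill 48/100): 480 voxels remain
carve view 2 (along x, YZ-mask fill 67/100): 318 voxels remain

|visual hull| = 318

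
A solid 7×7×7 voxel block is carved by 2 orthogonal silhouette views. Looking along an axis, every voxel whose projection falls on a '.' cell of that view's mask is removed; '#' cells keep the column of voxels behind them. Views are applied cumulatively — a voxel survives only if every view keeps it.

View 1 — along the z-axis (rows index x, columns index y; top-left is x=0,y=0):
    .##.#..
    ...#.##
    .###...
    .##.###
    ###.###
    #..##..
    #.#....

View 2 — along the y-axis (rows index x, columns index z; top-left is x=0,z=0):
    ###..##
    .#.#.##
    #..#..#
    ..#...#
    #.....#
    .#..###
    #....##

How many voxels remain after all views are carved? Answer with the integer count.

initial block: 7^3 = 343
  1. axis=2 (XY plane), |mask|=25  ⇒  voxels=175
  2. axis=1 (XZ plane), |mask|=23  ⇒  voxels=76

76 voxels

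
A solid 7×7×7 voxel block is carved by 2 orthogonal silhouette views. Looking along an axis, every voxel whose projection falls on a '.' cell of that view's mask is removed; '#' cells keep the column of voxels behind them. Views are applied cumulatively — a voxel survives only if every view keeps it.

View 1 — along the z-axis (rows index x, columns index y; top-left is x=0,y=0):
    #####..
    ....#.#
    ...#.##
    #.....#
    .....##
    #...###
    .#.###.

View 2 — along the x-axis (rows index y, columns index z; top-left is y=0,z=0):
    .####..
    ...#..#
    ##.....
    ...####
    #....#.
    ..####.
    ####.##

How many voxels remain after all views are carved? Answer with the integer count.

voxel count = 84

before carving: 343 voxels (7×7×7)
carve view 1 (along z, XY-mask fill 22/49): 154 voxels remain
carve view 2 (along x, YZ-mask fill 24/49): 84 voxels remain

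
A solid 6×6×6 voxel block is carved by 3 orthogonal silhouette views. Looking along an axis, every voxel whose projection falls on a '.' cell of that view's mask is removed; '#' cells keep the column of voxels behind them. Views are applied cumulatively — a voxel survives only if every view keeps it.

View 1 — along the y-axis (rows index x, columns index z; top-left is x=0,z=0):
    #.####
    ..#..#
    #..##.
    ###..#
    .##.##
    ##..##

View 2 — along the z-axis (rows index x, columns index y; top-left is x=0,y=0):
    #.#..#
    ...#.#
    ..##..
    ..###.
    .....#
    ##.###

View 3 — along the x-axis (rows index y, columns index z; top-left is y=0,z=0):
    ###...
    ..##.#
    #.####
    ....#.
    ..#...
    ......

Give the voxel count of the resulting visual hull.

19 voxels

before carving: 216 voxels (6×6×6)
  1. axis=1 (XZ plane), |mask|=22  ⇒  voxels=132
  2. axis=2 (XY plane), |mask|=16  ⇒  voxels=61
  3. axis=0 (YZ plane), |mask|=13  ⇒  voxels=19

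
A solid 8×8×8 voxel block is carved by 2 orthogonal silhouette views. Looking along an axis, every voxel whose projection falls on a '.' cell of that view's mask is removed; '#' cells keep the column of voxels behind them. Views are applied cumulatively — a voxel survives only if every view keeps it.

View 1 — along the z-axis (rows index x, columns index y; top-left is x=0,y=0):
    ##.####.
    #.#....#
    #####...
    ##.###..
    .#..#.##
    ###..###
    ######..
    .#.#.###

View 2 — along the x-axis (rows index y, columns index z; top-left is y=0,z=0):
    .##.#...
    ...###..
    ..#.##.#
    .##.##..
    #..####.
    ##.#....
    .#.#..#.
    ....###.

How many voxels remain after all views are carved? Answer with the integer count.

remaining voxels: 139

initial block: 8^3 = 512
step 1: project along z, AND mask (40/64) → |grid| = 320
step 2: project along x, AND mask (28/64) → |grid| = 139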